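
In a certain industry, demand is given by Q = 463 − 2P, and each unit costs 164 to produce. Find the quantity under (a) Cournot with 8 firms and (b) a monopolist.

Inverting demand: P = 231.5 − 0.5Q.
Cournot with 8 identical firms: the symmetric best-response condition is 231.5 − 4.5q = 164. Each firm produces q = 15, total output Q = 120, price P = 171.5.
Monopoly sets MR = MC: 231.5 − Q = 164 ⇒ Q = 67.5, P = 231.5 − 0.5·67.5 = 197.75.

Cournot: Q = 120; Monopoly: Q = 67.5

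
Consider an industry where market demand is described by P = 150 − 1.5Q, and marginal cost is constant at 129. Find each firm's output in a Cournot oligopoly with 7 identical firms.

With 7 symmetric Cournot firms, each firm's FOC gives 150 − 12q = 129, so q = 1.75, Q = 7·1.75 = 12.25, and P = 131.625.

q_i = 1.75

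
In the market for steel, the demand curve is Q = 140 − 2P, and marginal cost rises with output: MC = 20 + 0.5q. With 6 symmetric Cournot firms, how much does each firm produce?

q_i = 12.5

Inverting demand: P = 70 − 0.5Q.
With 6 symmetric Cournot firms, each firm's FOC gives 70 − 3.5q = 20 + 0.5q, so q = 12.5, Q = 6·12.5 = 75, and P = 32.5.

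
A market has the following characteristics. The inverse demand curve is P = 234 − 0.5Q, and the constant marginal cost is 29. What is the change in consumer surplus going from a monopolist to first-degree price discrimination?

Monopoly sets MR = MC: 234 − Q = 29 ⇒ Q = 205, P = 234 − 0.5·205 = 131.5.
CS = ½·(234 − 131.5)·205 = 10506.25.
With perfect price discrimination, output is the efficient level Q = 410 (where demand meets MC), but every buyer pays their willingness to pay: CS = 0 and PS = total surplus.
CS = 0.
Change in consumer surplus: 0 − 10506.25 = −10506.25.

Consumer surplus falls by 10506.25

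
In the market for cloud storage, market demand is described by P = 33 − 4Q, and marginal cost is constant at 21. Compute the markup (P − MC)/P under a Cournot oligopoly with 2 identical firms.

Lerner index = 0.16

With 2 symmetric Cournot firms, each firm's FOC gives 33 − 12q = 21, so q = 1, Q = 2·1 = 2, and P = 25.
Lerner index = (P − MC)/P = (25 − 21)/25 = 0.16.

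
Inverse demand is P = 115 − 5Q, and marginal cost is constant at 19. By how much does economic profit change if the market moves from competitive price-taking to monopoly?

Under competition P = MC = 19, so Q = (115 − 19)/5 = 19.2.
Profit = (19 − 19)·19.2 = 0.
Monopoly sets MR = MC: 115 − 10Q = 19 ⇒ Q = 9.6, P = 115 − 5·9.6 = 67.
Profit = (67 − 19)·9.6 = 460.8.
Change in economic profit: 460.8 − 0 = 460.8.

π rises by 460.8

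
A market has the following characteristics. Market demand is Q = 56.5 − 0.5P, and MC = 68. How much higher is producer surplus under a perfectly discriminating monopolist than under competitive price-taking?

Inverting demand: P = 113 − 2Q.
Perfect competition: P = MC = 68, so 113 − 2Q = 68 and Q = 22.5.
PS = (68 − 68)·22.5 = 0.
With perfect price discrimination, output is the efficient level Q = 22.5 (where demand meets MC), but every buyer pays their willingness to pay: CS = 0 and PS = total surplus.
PS = ½·(113 − 68)·22.5 = 506.25.
Change in producer surplus: 506.25 − 0 = 506.25.

Producer surplus rises by 506.25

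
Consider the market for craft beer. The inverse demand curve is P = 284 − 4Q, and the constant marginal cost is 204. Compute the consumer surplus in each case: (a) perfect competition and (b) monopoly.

Competition: CS = 800; Monopoly: CS = 200

Under competition P = MC = 204, so Q = (284 − 204)/4 = 20.
CS = ½·(284 − 204)·20 = 800.
A monopolist chooses Q where MR = MC. MR = 284 − 8Q; setting this equal to 204 gives Q = 10 and P = 244.
CS = ½·(284 − 244)·10 = 200.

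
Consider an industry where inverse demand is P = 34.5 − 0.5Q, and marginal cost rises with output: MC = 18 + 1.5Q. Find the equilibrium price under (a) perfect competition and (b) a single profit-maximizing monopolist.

Competition: P = 30.375; Monopoly: P = 31.2

Competitive equilibrium sets price equal to marginal cost: 34.5 − 0.5Q = 18 + 1.5Q, so Q = 8.25 and P = 30.375.
Monopoly sets MR = MC: 34.5 − Q = 18 + 1.5Q ⇒ Q = 6.6, P = 34.5 − 0.5·6.6 = 31.2.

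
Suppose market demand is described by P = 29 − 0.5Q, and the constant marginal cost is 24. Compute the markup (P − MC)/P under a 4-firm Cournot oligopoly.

Lerner index = 0.04

In a 4-firm Cournot equilibrium, symmetry and the first-order condition give q = (29 − 24)/(2.5) = 2. So Q = 8 and P = 25.
Lerner index = (P − MC)/P = (25 − 24)/25 = 0.04.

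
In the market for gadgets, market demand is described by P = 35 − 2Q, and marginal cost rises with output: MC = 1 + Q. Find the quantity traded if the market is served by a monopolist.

Monopoly sets MR = MC: 35 − 4Q = 1 + Q ⇒ Q = 6.8, P = 35 − 2·6.8 = 21.4.

Q = 6.8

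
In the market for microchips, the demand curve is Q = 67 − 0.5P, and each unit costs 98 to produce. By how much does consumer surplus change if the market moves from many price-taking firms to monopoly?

Inverting demand: P = 134 − 2Q.
Competitive firms price at marginal cost: P = 98, giving Q = 18.
CS = ½·(134 − 98)·18 = 324.
Monopoly sets MR = MC: 134 − 4Q = 98 ⇒ Q = 9, P = 134 − 2·9 = 116.
CS = ½·(134 − 116)·9 = 81.
Change in consumer surplus: 81 − 324 = −243.

CS falls by 243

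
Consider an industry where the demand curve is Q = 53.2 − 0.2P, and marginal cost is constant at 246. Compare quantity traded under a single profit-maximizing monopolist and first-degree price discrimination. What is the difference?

Q rises by 2

Inverting demand: P = 266 − 5Q.
A monopolist chooses Q where MR = MC. MR = 266 − 10Q; setting this equal to 246 gives Q = 2 and P = 256.
With perfect price discrimination, output is the efficient level Q = 4 (where demand meets MC), but every buyer pays their willingness to pay: CS = 0 and PS = total surplus.
Change in quantity traded: 4 − 2 = 2.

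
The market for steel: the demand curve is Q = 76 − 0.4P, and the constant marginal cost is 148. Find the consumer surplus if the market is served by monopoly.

Inverting demand: P = 190 − 2.5Q.
Monopoly sets MR = MC: 190 − 5Q = 148 ⇒ Q = 8.4, P = 190 − 2.5·8.4 = 169.
CS = ½·(190 − 169)·8.4 = 88.2.

CS = 88.2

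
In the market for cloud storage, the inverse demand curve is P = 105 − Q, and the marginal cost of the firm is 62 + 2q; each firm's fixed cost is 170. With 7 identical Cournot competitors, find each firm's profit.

π_i = −133.02

In a 7-firm Cournot equilibrium, symmetry and the first-order condition give q = (105 − 62)/(10) = 4.3. So Q = 30.1 and P = 74.9.
Each firm's profit = 74.9·4.3 − (62·4.3 + ½·2·4.3²) − 170 = −133.02.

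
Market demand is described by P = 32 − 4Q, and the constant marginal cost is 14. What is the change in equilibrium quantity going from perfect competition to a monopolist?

Q falls by 2.25

Perfect competition: P = MC = 14, so 32 − 4Q = 14 and Q = 4.5.
A monopolist chooses Q where MR = MC. MR = 32 − 8Q; setting this equal to 14 gives Q = 2.25 and P = 23.
Change in equilibrium quantity: 2.25 − 4.5 = −2.25.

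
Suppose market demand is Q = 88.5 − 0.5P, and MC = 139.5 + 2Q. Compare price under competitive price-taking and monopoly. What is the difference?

Inverting demand: P = 177 − 2Q.
Competitive equilibrium sets price equal to marginal cost: 177 − 2Q = 139.5 + 2Q, so Q = 9.375 and P = 158.25.
Monopoly sets MR = MC: 177 − 4Q = 139.5 + 2Q ⇒ Q = 6.25, P = 177 − 2·6.25 = 164.5.
Change in price: 164.5 − 158.25 = 6.25.

P rises by 6.25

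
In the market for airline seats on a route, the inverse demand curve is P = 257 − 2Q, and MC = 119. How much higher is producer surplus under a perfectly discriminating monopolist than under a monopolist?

The monopolist equates marginal revenue to marginal cost: 257 − 4Q = 119, so Q = 34.5. From demand, P = 188.
PS = (188 − 119)·34.5 = 2380.5.
A perfectly discriminating monopolist sells every unit with P(Q) ≥ MC(Q), so output equals the competitive quantity Q = 69. Each buyer pays their reservation price, so CS = 0 and the firm captures all surplus.
PS = ½·(257 − 119)·69 = 4761.
Change in producer surplus: 4761 − 2380.5 = 2380.5.

PS rises by 2380.5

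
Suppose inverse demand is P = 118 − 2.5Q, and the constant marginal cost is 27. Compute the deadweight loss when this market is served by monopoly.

DWL = 414.05

Competitive firms price at marginal cost: P = 27, giving Q = 36.4.
Monopoly sets MR = MC: 118 − 5Q = 27 ⇒ Q = 18.2, P = 118 − 2.5·18.2 = 72.5.
DWL is the triangle between Q = 18.2 and Q = 36.4: ½·(36.4 − 18.2)·(72.5 − 27) = 414.05.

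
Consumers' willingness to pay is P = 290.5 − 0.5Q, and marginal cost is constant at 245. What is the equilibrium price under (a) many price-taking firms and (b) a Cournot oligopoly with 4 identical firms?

Competition: P = 245; Cournot: P = 254.1

Under competition P = MC = 245, so Q = (290.5 − 245)/0.5 = 91.
In a 4-firm Cournot equilibrium, symmetry and the first-order condition give q = (290.5 − 245)/(2.5) = 18.2. So Q = 72.8 and P = 254.1.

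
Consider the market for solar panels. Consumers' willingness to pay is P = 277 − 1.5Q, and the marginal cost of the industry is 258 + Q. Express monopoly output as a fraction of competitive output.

Q_m/Q_c = 0.625

Monopoly sets MR = MC: 277 − 3Q = 258 + Q ⇒ Q = 4.75, P = 277 − 1.5·4.75 = 269.875.
Competitive equilibrium sets price equal to marginal cost: 277 − 1.5Q = 258 + Q, so Q = 7.6 and P = 265.6.
Ratio Q_m/Q_c = 4.75/7.6 = 0.625.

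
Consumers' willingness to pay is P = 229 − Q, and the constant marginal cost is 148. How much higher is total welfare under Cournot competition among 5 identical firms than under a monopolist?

TS rises by 729

Monopoly sets MR = MC: 229 − 2Q = 148 ⇒ Q = 40.5, P = 229 − 40.5 = 188.5.
CS = ½·(229 − 188.5)·40.5 = 820.125; PS = (188.5 − 148)·40.5 = 1640.25; TS = 2460.375.
In a 5-firm Cournot equilibrium, symmetry and the first-order condition give q = (229 − 148)/(6) = 13.5. So Q = 67.5 and P = 161.5.
CS = ½·(229 − 161.5)·67.5 = 2278.125; PS = (161.5 − 148)·67.5 = 911.25; TS = 3189.375.
Change in total welfare: 3189.375 − 2460.375 = 729.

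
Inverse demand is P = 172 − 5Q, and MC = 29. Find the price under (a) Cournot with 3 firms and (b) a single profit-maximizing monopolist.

Cournot: P = 64.75; Monopoly: P = 100.5

Cournot with 3 identical firms: the symmetric best-response condition is 172 − 20q = 29. Each firm produces q = 7.15, total output Q = 21.45, price P = 64.75.
The monopolist equates marginal revenue to marginal cost: 172 − 10Q = 29, so Q = 14.3. From demand, P = 100.5.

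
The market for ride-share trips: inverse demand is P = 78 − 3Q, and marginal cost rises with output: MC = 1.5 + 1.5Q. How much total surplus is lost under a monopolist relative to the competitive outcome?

DWL = 104.04

Competitive equilibrium sets price equal to marginal cost: 78 − 3Q = 1.5 + 1.5Q, so Q = 17 and P = 27.
Monopoly sets MR = MC: 78 − 6Q = 1.5 + 1.5Q ⇒ Q = 10.2, P = 78 − 3·10.2 = 47.4.
CS = ½·(78 − 27)·17 = 433.5; PS = (27·17 − 1.5·17 − ½·1.5·17²) = 216.75; TS = 650.25.
CS = ½·(78 − 47.4)·10.2 = 156.06; PS = (47.4·10.2 − 1.5·10.2 − ½·1.5·10.2²) = 390.15; TS = 546.21.
DWL = 650.25 − 546.21 = 104.04.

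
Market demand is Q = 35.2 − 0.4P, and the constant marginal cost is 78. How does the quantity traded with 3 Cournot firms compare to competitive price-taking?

Cournot: Q = 3; Competition: Q = 4

Inverting demand: P = 88 − 2.5Q.
With 3 symmetric Cournot firms, each firm's FOC gives 88 − 10q = 78, so q = 1, Q = 3·1 = 3, and P = 80.5.
Perfect competition: P = MC = 78, so 88 − 2.5Q = 78 and Q = 4.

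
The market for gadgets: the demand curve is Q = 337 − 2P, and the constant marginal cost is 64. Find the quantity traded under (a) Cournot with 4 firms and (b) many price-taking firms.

Inverting demand: P = 168.5 − 0.5Q.
In a 4-firm Cournot equilibrium, symmetry and the first-order condition give q = (168.5 − 64)/(2.5) = 41.8. So Q = 167.2 and P = 84.9.
Under competition P = MC = 64, so Q = (168.5 − 64)/0.5 = 209.

Cournot: Q = 167.2; Competition: Q = 209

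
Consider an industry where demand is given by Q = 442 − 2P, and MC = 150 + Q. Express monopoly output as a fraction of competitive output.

Q_m/Q_c = 0.75

Inverting demand: P = 221 − 0.5Q.
The monopolist equates marginal revenue to marginal cost: 221 − Q = 150 + Q, so Q = 35.5. From demand, P = 203.25.
Under competition P = MC: 221 − 0.5Q = 150 + Q ⇒ Q = 142/3, P = 592/3.
Ratio Q_m/Q_c = 35.5/(142/3) = 0.75.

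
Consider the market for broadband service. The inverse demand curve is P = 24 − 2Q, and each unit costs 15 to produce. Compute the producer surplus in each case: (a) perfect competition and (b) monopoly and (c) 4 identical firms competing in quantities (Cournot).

Competitive firms price at marginal cost: P = 15, giving Q = 4.5.
PS = (15 − 15)·4.5 = 0.
The monopolist equates marginal revenue to marginal cost: 24 − 4Q = 15, so Q = 2.25. From demand, P = 19.5.
PS = (19.5 − 15)·2.25 = 10.125.
With 4 symmetric Cournot firms, each firm's FOC gives 24 − 10q = 15, so q = 0.9, Q = 4·0.9 = 3.6, and P = 16.8.
PS = (16.8 − 15)·3.6 = 6.48.

Competition: PS = 0; Monopoly: PS = 10.125; Cournot: PS = 6.48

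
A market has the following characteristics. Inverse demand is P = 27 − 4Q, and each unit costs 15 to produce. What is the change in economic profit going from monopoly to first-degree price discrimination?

π rises by 9

The monopolist equates marginal revenue to marginal cost: 27 − 8Q = 15, so Q = 1.5. From demand, P = 21.
Profit = (21 − 15)·1.5 = 9.
With perfect price discrimination, output is the efficient level Q = 3 (where demand meets MC), but every buyer pays their willingness to pay: CS = 0 and PS = total surplus.
PS equals the full surplus area, 18. Profit = 18 = 18.
Change in economic profit: 18 − 9 = 9.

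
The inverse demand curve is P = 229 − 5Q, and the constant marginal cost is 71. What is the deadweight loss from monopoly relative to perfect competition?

Competitive firms price at marginal cost: P = 71, giving Q = 31.6.
A monopolist chooses Q where MR = MC. MR = 229 − 10Q; setting this equal to 71 gives Q = 15.8 and P = 150.
DWL is the triangle between Q = 15.8 and Q = 31.6: ½·(31.6 − 15.8)·(150 − 71) = 624.1.

DWL = 624.1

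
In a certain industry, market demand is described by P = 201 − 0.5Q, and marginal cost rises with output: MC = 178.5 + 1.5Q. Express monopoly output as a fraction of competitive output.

The monopolist equates marginal revenue to marginal cost: 201 − Q = 178.5 + 1.5Q, so Q = 9. From demand, P = 196.5.
Competitive equilibrium sets price equal to marginal cost: 201 − 0.5Q = 178.5 + 1.5Q, so Q = 11.25 and P = 195.375.
Ratio Q_m/Q_c = 9/11.25 = 0.8.

Q_m/Q_c = 0.8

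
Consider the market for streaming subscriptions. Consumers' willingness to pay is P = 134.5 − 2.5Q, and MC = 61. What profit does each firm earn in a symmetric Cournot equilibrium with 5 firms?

In a 5-firm Cournot equilibrium, symmetry and the first-order condition give q = (134.5 − 61)/(15) = 4.9. So Q = 24.5 and P = 73.25.
Each firm's profit = (73.25 − 61)·4.9 = 60.025.

π_i = 60.025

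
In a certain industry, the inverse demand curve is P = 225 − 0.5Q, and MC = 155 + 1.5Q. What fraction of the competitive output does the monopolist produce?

The monopolist equates marginal revenue to marginal cost: 225 − Q = 155 + 1.5Q, so Q = 28. From demand, P = 211.
Under competition P = MC: 225 − 0.5Q = 155 + 1.5Q ⇒ Q = 35, P = 207.5.
Ratio Q_m/Q_c = 28/35 = 0.8.

Q_m/Q_c = 0.8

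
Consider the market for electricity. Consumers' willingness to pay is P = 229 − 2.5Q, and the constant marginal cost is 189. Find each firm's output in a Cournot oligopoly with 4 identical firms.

q_i = 3.2

In a 4-firm Cournot equilibrium, symmetry and the first-order condition give q = (229 − 189)/(12.5) = 3.2. So Q = 12.8 and P = 197.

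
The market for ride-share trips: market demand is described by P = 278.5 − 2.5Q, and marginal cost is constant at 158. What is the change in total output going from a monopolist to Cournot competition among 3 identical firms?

Total output rises by 12.05

Monopoly sets MR = MC: 278.5 − 5Q = 158 ⇒ Q = 24.1, P = 278.5 − 2.5·24.1 = 218.25.
With 3 symmetric Cournot firms, each firm's FOC gives 278.5 − 10q = 158, so q = 12.05, Q = 3·12.05 = 36.15, and P = 188.125.
Change in total output: 36.15 − 24.1 = 12.05.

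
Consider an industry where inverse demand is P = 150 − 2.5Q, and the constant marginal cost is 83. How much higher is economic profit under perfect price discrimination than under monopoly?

The monopolist equates marginal revenue to marginal cost: 150 − 5Q = 83, so Q = 13.4. From demand, P = 116.5.
Profit = (116.5 − 83)·13.4 = 448.9.
A perfectly discriminating monopolist sells every unit with P(Q) ≥ MC(Q), so output equals the competitive quantity Q = 26.8. Each buyer pays their reservation price, so CS = 0 and the firm captures all surplus.
PS equals the full surplus area, 897.8. Profit = 897.8 = 897.8.
Change in economic profit: 897.8 − 448.9 = 448.9.

Economic profit rises by 448.9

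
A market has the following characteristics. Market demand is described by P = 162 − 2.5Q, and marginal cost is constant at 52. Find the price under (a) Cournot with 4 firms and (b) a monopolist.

Cournot: P = 74; Monopoly: P = 107

In a 4-firm Cournot equilibrium, symmetry and the first-order condition give q = (162 − 52)/(12.5) = 8.8. So Q = 35.2 and P = 74.
A monopolist chooses Q where MR = MC. MR = 162 − 5Q; setting this equal to 52 gives Q = 22 and P = 107.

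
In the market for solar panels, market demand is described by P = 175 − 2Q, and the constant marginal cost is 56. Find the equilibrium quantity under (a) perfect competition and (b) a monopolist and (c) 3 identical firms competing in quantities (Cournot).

Perfect competition: P = MC = 56, so 175 − 2Q = 56 and Q = 59.5.
A monopolist chooses Q where MR = MC. MR = 175 − 4Q; setting this equal to 56 gives Q = 29.75 and P = 115.5.
Cournot with 3 identical firms: the symmetric best-response condition is 175 − 8q = 56. Each firm produces q = 14.875, total output Q = 44.625, price P = 85.75.

Competition: Q = 59.5; Monopoly: Q = 29.75; Cournot: Q = 44.625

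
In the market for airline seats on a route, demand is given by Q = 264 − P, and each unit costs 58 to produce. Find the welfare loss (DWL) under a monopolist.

DWL = 5304.5

Inverting demand: P = 264 − Q.
Competitive firms price at marginal cost: P = 58, giving Q = 206.
The monopolist equates marginal revenue to marginal cost: 264 − 2Q = 58, so Q = 103. From demand, P = 161.
DWL is the triangle between Q = 103 and Q = 206: ½·(206 − 103)·(161 − 58) = 5304.5.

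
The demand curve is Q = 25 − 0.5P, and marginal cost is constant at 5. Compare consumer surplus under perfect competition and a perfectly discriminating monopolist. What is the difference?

Consumer surplus falls by 506.25

Inverting demand: P = 50 − 2Q.
Competitive firms price at marginal cost: P = 5, giving Q = 22.5.
CS = ½·(50 − 5)·22.5 = 506.25.
With perfect price discrimination, output is the efficient level Q = 22.5 (where demand meets MC), but every buyer pays their willingness to pay: CS = 0 and PS = total surplus.
CS = 0.
Change in consumer surplus: 0 − 506.25 = −506.25.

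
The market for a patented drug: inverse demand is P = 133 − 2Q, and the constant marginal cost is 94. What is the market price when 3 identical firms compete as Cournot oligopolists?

Cournot with 3 identical firms: the symmetric best-response condition is 133 − 8q = 94. Each firm produces q = 4.875, total output Q = 14.625, price P = 103.75.

P = 103.75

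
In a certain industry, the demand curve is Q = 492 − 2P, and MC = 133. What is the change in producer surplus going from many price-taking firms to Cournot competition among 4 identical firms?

Inverting demand: P = 246 − 0.5Q.
Under competition P = MC = 133, so Q = (246 − 133)/0.5 = 226.
PS = (133 − 133)·226 = 0.
Cournot with 4 identical firms: the symmetric best-response condition is 246 − 2.5q = 133. Each firm produces q = 45.2, total output Q = 180.8, price P = 155.6.
PS = (155.6 − 133)·180.8 = 4086.08.
Change in producer surplus: 4086.08 − 0 = 4086.08.

PS rises by 4086.08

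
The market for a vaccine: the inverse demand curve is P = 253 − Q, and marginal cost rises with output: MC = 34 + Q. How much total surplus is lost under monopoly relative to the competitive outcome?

Competitive equilibrium sets price equal to marginal cost: 253 − Q = 34 + Q, so Q = 109.5 and P = 143.5.
Monopoly sets MR = MC: 253 − 2Q = 34 + Q ⇒ Q = 73, P = 253 − 73 = 180.
CS = ½·(253 − 143.5)·109.5 = 5995.125; PS = (143.5·109.5 − 34·109.5 − ½·1·109.5²) = 5995.125; TS = 11990.25.
CS = ½·(253 − 180)·73 = 2664.5; PS = (180·73 − 34·73 − ½·1·73²) = 7993.5; TS = 10658.
DWL = 11990.25 − 10658 = 1332.25.

DWL = 1332.25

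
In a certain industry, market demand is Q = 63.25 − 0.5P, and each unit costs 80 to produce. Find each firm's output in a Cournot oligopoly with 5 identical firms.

q_i = 3.875

Inverting demand: P = 126.5 − 2Q.
In a 5-firm Cournot equilibrium, symmetry and the first-order condition give q = (126.5 − 80)/(12) = 3.875. So Q = 19.375 and P = 87.75.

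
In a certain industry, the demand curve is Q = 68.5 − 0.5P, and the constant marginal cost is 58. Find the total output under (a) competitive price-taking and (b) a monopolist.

Competition: Q = 39.5; Monopoly: Q = 19.75

Inverting demand: P = 137 − 2Q.
Perfect competition: P = MC = 58, so 137 − 2Q = 58 and Q = 39.5.
The monopolist equates marginal revenue to marginal cost: 137 − 4Q = 58, so Q = 19.75. From demand, P = 97.5.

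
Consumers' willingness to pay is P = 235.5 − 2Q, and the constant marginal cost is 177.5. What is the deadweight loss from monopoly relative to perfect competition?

Perfect competition: P = MC = 177.5, so 235.5 − 2Q = 177.5 and Q = 29.
Monopoly sets MR = MC: 235.5 − 4Q = 177.5 ⇒ Q = 14.5, P = 235.5 − 2·14.5 = 206.5.
DWL is the triangle between Q = 14.5 and Q = 29: ½·(29 − 14.5)·(206.5 − 177.5) = 210.25.

DWL = 210.25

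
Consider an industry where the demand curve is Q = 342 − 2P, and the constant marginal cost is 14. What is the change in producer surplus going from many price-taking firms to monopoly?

Inverting demand: P = 171 − 0.5Q.
Under competition P = MC = 14, so Q = (171 − 14)/0.5 = 314.
PS = (14 − 14)·314 = 0.
A monopolist chooses Q where MR = MC. MR = 171 − Q; setting this equal to 14 gives Q = 157 and P = 92.5.
PS = (92.5 − 14)·157 = 12324.5.
Change in producer surplus: 12324.5 − 0 = 12324.5.

Producer surplus rises by 12324.5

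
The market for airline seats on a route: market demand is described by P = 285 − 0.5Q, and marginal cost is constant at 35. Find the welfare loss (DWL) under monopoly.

Competitive firms price at marginal cost: P = 35, giving Q = 500.
The monopolist equates marginal revenue to marginal cost: 285 − Q = 35, so Q = 250. From demand, P = 160.
DWL is the triangle between Q = 250 and Q = 500: ½·(500 − 250)·(160 − 35) = 15625.

DWL = 15625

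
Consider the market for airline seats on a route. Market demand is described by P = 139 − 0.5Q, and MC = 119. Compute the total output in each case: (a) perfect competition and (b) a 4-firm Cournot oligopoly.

Competitive firms price at marginal cost: P = 119, giving Q = 40.
With 4 symmetric Cournot firms, each firm's FOC gives 139 − 2.5q = 119, so q = 8, Q = 4·8 = 32, and P = 123.

Competition: Q = 40; Cournot: Q = 32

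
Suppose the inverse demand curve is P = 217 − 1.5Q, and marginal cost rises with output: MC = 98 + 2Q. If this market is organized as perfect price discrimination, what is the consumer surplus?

With perfect price discrimination, output is the efficient level Q = 34 (where demand meets MC), but every buyer pays their willingness to pay: CS = 0 and PS = total surplus.
CS = 0.

CS = 0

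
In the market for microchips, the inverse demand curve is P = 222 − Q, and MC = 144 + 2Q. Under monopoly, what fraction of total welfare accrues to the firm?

PS/TS = 0.8

The monopolist equates marginal revenue to marginal cost: 222 − 2Q = 144 + 2Q, so Q = 19.5. From demand, P = 202.5.
CS = ½·(222 − 202.5)·19.5 = 190.125.
PS = P·Q − VC(Q) = 202.5·19.5 − (144·19.5 + ½·2·19.5²) = 760.5.
Share captured = PS/TS = 760.5/950.625 = 0.8.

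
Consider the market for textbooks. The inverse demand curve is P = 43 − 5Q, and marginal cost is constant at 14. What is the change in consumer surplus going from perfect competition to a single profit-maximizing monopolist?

Consumer surplus falls by 63.075

Competitive firms price at marginal cost: P = 14, giving Q = 5.8.
CS = ½·(43 − 14)·5.8 = 84.1.
Monopoly sets MR = MC: 43 − 10Q = 14 ⇒ Q = 2.9, P = 43 − 5·2.9 = 28.5.
CS = ½·(43 − 28.5)·2.9 = 21.025.
Change in consumer surplus: 21.025 − 84.1 = −63.075.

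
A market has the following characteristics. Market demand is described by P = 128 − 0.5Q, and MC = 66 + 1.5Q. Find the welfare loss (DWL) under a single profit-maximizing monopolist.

DWL = 38.44

Competitive equilibrium sets price equal to marginal cost: 128 − 0.5Q = 66 + 1.5Q, so Q = 31 and P = 112.5.
A monopolist chooses Q where MR = MC. MR = 128 − Q; setting this equal to 66 + 1.5Q gives Q = 24.8 and P = 115.6.
CS = ½·(128 − 112.5)·31 = 240.25; PS = (112.5·31 − 66·31 − ½·1.5·31²) = 720.75; TS = 961.
CS = ½·(128 − 115.6)·24.8 = 153.76; PS = (115.6·24.8 − 66·24.8 − ½·1.5·24.8²) = 768.8; TS = 922.56.
DWL = 961 − 922.56 = 38.44.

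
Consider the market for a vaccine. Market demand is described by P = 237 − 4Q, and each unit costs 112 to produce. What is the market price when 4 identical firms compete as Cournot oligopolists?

P = 137

Cournot with 4 identical firms: the symmetric best-response condition is 237 − 20q = 112. Each firm produces q = 6.25, total output Q = 25, price P = 137.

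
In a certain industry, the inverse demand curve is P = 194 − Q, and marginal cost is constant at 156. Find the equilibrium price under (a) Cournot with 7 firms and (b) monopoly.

Cournot: P = 160.75; Monopoly: P = 175

With 7 symmetric Cournot firms, each firm's FOC gives 194 − 8q = 156, so q = 4.75, Q = 7·4.75 = 33.25, and P = 160.75.
A monopolist chooses Q where MR = MC. MR = 194 − 2Q; setting this equal to 156 gives Q = 19 and P = 175.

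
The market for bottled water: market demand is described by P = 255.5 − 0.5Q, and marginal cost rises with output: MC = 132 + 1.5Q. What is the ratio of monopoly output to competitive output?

A monopolist chooses Q where MR = MC. MR = 255.5 − Q; setting this equal to 132 + 1.5Q gives Q = 49.4 and P = 230.8.
Competitive equilibrium sets price equal to marginal cost: 255.5 − 0.5Q = 132 + 1.5Q, so Q = 61.75 and P = 224.625.
Ratio Q_m/Q_c = 49.4/61.75 = 0.8.

Q_m/Q_c = 0.8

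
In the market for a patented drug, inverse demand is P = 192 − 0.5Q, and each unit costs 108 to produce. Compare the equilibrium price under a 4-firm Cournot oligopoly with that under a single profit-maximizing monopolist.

Cournot: P = 124.8; Monopoly: P = 150

Cournot with 4 identical firms: the symmetric best-response condition is 192 − 2.5q = 108. Each firm produces q = 33.6, total output Q = 134.4, price P = 124.8.
The monopolist equates marginal revenue to marginal cost: 192 − Q = 108, so Q = 84. From demand, P = 150.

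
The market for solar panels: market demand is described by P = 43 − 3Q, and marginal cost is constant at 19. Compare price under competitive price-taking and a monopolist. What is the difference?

Perfect competition: P = MC = 19, so 43 − 3Q = 19 and Q = 8.
The monopolist equates marginal revenue to marginal cost: 43 − 6Q = 19, so Q = 4. From demand, P = 31.
Change in price: 31 − 19 = 12.

P rises by 12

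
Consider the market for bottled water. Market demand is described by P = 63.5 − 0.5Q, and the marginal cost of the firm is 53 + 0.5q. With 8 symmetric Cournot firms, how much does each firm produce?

Cournot with 8 identical firms: the symmetric best-response condition is 63.5 − 4.5q = 53 + 0.5q. Each firm produces q = 2.1, total output Q = 16.8, price P = 55.1.

q_i = 2.1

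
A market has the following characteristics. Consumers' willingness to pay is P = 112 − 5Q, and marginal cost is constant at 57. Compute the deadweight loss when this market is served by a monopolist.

Under competition P = MC = 57, so Q = (112 − 57)/5 = 11.
A monopolist chooses Q where MR = MC. MR = 112 − 10Q; setting this equal to 57 gives Q = 5.5 and P = 84.5.
DWL is the triangle between Q = 5.5 and Q = 11: ½·(11 − 5.5)·(84.5 − 57) = 75.625.

DWL = 75.625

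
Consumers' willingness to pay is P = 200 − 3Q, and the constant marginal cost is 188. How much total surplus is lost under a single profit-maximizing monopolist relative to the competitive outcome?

Perfect competition: P = MC = 188, so 200 − 3Q = 188 and Q = 4.
Monopoly sets MR = MC: 200 − 6Q = 188 ⇒ Q = 2, P = 200 − 3·2 = 194.
DWL is the triangle between Q = 2 and Q = 4: ½·(4 − 2)·(194 − 188) = 6.

DWL = 6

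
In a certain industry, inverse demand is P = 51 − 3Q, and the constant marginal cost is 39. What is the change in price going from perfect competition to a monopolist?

Price rises by 6

Under competition P = MC = 39, so Q = (51 − 39)/3 = 4.
The monopolist equates marginal revenue to marginal cost: 51 − 6Q = 39, so Q = 2. From demand, P = 45.
Change in price: 45 − 39 = 6.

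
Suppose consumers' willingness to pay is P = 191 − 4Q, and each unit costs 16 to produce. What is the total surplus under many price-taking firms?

Perfect competition: P = MC = 16, so 191 − 4Q = 16 and Q = 43.75.
CS = ½·(191 − 16)·43.75 = 3828.125; PS = (16 − 16)·43.75 = 0; TS = 3828.125.

TS = 3828.125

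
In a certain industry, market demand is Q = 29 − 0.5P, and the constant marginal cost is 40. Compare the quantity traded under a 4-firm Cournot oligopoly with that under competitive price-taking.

Inverting demand: P = 58 − 2Q.
Cournot with 4 identical firms: the symmetric best-response condition is 58 − 10q = 40. Each firm produces q = 1.8, total output Q = 7.2, price P = 43.6.
Perfect competition: P = MC = 40, so 58 − 2Q = 40 and Q = 9.

Cournot: Q = 7.2; Competition: Q = 9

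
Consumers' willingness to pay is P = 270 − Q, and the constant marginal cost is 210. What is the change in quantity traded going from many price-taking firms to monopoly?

Perfect competition: P = MC = 210, so 270 − Q = 210 and Q = 60.
A monopolist chooses Q where MR = MC. MR = 270 − 2Q; setting this equal to 210 gives Q = 30 and P = 240.
Change in quantity traded: 30 − 60 = −30.

Q falls by 30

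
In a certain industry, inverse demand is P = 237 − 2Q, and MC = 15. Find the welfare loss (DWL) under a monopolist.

DWL = 3080.25

Under competition P = MC = 15, so Q = (237 − 15)/2 = 111.
The monopolist equates marginal revenue to marginal cost: 237 − 4Q = 15, so Q = 55.5. From demand, P = 126.
DWL is the triangle between Q = 55.5 and Q = 111: ½·(111 − 55.5)·(126 − 15) = 3080.25.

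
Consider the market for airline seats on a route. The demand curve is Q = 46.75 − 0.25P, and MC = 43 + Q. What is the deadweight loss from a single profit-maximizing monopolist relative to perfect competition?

DWL = 409.6

Inverting demand: P = 187 − 4Q.
Under competition P = MC: 187 − 4Q = 43 + Q ⇒ Q = 28.8, P = 71.8.
A monopolist chooses Q where MR = MC. MR = 187 − 8Q; setting this equal to 43 + Q gives Q = 16 and P = 123.
CS = ½·(187 − 71.8)·28.8 = 1658.88; PS = (71.8·28.8 − 43·28.8 − ½·1·28.8²) = 414.72; TS = 2073.6.
CS = ½·(187 − 123)·16 = 512; PS = (123·16 − 43·16 − ½·1·16²) = 1152; TS = 1664.
DWL = 2073.6 − 1664 = 409.6.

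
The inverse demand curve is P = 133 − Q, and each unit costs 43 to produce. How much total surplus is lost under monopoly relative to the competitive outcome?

DWL = 1012.5

Competitive firms price at marginal cost: P = 43, giving Q = 90.
Monopoly sets MR = MC: 133 − 2Q = 43 ⇒ Q = 45, P = 133 − 45 = 88.
DWL is the triangle between Q = 45 and Q = 90: ½·(90 − 45)·(88 − 43) = 1012.5.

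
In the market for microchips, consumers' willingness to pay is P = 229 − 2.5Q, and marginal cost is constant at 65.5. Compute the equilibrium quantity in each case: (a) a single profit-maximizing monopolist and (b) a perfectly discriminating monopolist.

Monopoly: Q = 32.7; Perfect PD: Q = 65.4

Monopoly sets MR = MC: 229 − 5Q = 65.5 ⇒ Q = 32.7, P = 229 − 2.5·32.7 = 147.25.
With perfect price discrimination, output is the efficient level Q = 65.4 (where demand meets MC), but every buyer pays their willingness to pay: CS = 0 and PS = total surplus.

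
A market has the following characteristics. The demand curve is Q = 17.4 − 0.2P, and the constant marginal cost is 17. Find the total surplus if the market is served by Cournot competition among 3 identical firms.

TS = 459.375

Inverting demand: P = 87 − 5Q.
With 3 symmetric Cournot firms, each firm's FOC gives 87 − 20q = 17, so q = 3.5, Q = 3·3.5 = 10.5, and P = 34.5.
CS = ½·(87 − 34.5)·10.5 = 275.625; PS = (34.5 − 17)·10.5 = 183.75; TS = 459.375.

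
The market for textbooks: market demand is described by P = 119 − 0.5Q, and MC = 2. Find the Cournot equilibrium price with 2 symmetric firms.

In a 2-firm Cournot equilibrium, symmetry and the first-order condition give q = (119 − 2)/(1.5) = 78. So Q = 156 and P = 41.

P = 41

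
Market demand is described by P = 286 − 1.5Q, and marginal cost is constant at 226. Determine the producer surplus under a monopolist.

PS = 600

A monopolist chooses Q where MR = MC. MR = 286 − 3Q; setting this equal to 226 gives Q = 20 and P = 256.
PS = (256 − 226)·20 = 600.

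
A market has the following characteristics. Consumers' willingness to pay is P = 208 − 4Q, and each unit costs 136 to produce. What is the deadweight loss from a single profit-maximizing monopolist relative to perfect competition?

Competitive firms price at marginal cost: P = 136, giving Q = 18.
The monopolist equates marginal revenue to marginal cost: 208 − 8Q = 136, so Q = 9. From demand, P = 172.
DWL is the triangle between Q = 9 and Q = 18: ½·(18 − 9)·(172 − 136) = 162.

DWL = 162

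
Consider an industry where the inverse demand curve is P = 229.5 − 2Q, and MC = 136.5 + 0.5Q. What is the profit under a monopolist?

Profit = 961

A monopolist chooses Q where MR = MC. MR = 229.5 − 4Q; setting this equal to 136.5 + 0.5Q gives Q = 62/3 and P = 1129/6.
Profit = 1129/6·62/3 − (136.5·62/3 + ½·0.5·(62/3)²) = 961.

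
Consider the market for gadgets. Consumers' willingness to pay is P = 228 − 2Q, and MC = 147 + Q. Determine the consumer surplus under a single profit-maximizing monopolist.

CS = 262.44

Monopoly sets MR = MC: 228 − 4Q = 147 + Q ⇒ Q = 16.2, P = 228 − 2·16.2 = 195.6.
CS = ½·(228 − 195.6)·16.2 = 262.44.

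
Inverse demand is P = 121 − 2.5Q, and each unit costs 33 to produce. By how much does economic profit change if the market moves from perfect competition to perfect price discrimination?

Competitive firms price at marginal cost: P = 33, giving Q = 35.2.
Profit = (33 − 33)·35.2 = 0.
With perfect price discrimination, output is the efficient level Q = 35.2 (where demand meets MC), but every buyer pays their willingness to pay: CS = 0 and PS = total surplus.
PS equals the full surplus area, 1548.8. Profit = 1548.8 = 1548.8.
Change in economic profit: 1548.8 − 0 = 1548.8.

Economic profit rises by 1548.8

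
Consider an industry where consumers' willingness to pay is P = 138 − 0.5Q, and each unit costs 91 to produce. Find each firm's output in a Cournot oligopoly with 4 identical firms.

q_i = 18.8

With 4 symmetric Cournot firms, each firm's FOC gives 138 − 2.5q = 91, so q = 18.8, Q = 4·18.8 = 75.2, and P = 100.4.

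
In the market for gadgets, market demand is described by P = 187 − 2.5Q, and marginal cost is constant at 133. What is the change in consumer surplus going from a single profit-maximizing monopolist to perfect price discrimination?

The monopolist equates marginal revenue to marginal cost: 187 − 5Q = 133, so Q = 10.8. From demand, P = 160.
CS = ½·(187 − 160)·10.8 = 145.8.
With perfect price discrimination, output is the efficient level Q = 21.6 (where demand meets MC), but every buyer pays their willingness to pay: CS = 0 and PS = total surplus.
CS = 0.
Change in consumer surplus: 0 − 145.8 = −145.8.

Consumer surplus falls by 145.8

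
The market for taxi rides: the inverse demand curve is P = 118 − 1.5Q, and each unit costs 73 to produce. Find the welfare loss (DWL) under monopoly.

DWL = 168.75

Under competition P = MC = 73, so Q = (118 − 73)/1.5 = 30.
A monopolist chooses Q where MR = MC. MR = 118 − 3Q; setting this equal to 73 gives Q = 15 and P = 95.5.
DWL is the triangle between Q = 15 and Q = 30: ½·(30 − 15)·(95.5 − 73) = 168.75.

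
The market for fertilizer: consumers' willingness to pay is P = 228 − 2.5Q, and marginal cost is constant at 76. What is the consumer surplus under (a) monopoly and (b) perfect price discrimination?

Monopoly: CS = 1155.2; Perfect PD: CS = 0

The monopolist equates marginal revenue to marginal cost: 228 − 5Q = 76, so Q = 30.4. From demand, P = 152.
CS = ½·(228 − 152)·30.4 = 1155.2.
A perfectly discriminating monopolist sells every unit with P(Q) ≥ MC(Q), so output equals the competitive quantity Q = 60.8. Each buyer pays their reservation price, so CS = 0 and the firm captures all surplus.
CS = 0.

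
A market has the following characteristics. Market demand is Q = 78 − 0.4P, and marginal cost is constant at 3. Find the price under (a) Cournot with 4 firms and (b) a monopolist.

Cournot: P = 41.4; Monopoly: P = 99

Inverting demand: P = 195 − 2.5Q.
Cournot with 4 identical firms: the symmetric best-response condition is 195 − 12.5q = 3. Each firm produces q = 15.36, total output Q = 61.44, price P = 41.4.
Monopoly sets MR = MC: 195 − 5Q = 3 ⇒ Q = 38.4, P = 195 − 2.5·38.4 = 99.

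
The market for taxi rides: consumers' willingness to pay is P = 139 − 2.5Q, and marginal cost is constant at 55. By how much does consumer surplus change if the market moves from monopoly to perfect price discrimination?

Consumer surplus falls by 352.8

A monopolist chooses Q where MR = MC. MR = 139 − 5Q; setting this equal to 55 gives Q = 16.8 and P = 97.
CS = ½·(139 − 97)·16.8 = 352.8.
With perfect price discrimination, output is the efficient level Q = 33.6 (where demand meets MC), but every buyer pays their willingness to pay: CS = 0 and PS = total surplus.
CS = 0.
Change in consumer surplus: 0 − 352.8 = −352.8.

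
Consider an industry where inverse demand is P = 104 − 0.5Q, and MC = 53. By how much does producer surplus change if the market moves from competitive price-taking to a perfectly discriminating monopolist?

Under competition P = MC = 53, so Q = (104 − 53)/0.5 = 102.
PS = (53 − 53)·102 = 0.
A perfectly discriminating monopolist sells every unit with P(Q) ≥ MC(Q), so output equals the competitive quantity Q = 102. Each buyer pays their reservation price, so CS = 0 and the firm captures all surplus.
PS = ½·(104 − 53)·102 = 2601.
Change in producer surplus: 2601 − 0 = 2601.

PS rises by 2601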